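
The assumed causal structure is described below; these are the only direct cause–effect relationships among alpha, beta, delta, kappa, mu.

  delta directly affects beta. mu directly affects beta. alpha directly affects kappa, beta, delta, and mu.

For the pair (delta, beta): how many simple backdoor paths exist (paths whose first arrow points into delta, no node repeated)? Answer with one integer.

2

A backdoor path from delta to beta is any simple undirected path whose first edge points into delta (i.e. leaves delta via a parent).
Parents of delta: {alpha}.
Enumerating:
  P1: delta <- alpha -> mu -> beta
  P2: delta <- alpha -> beta
That exhausts the simple backdoor paths. Count: 2.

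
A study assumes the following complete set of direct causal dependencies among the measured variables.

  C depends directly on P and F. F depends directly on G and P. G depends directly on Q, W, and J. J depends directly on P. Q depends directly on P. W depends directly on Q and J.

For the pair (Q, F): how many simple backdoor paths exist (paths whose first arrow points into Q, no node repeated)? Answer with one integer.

4

A backdoor path from Q to F is any simple undirected path whose first edge points into Q (i.e. leaves Q via a parent).
Parents of Q: {P}.
Enumerating:
  P1: Q <- P -> J -> W -> G -> F
  P2: Q <- P -> J -> G -> F
  P3: Q <- P -> F
  P4: Q <- P -> C <- F
That exhausts the simple backdoor paths. Count: 4.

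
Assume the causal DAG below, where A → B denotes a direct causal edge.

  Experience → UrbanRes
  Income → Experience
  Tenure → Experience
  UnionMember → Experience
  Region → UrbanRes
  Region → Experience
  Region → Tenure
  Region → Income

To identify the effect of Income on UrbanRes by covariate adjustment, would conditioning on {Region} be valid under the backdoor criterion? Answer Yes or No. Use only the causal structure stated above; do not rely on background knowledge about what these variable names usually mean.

Backdoor paths from Income to UrbanRes (paths whose first edge points into Income):
  P1: Income <- Region -> Tenure -> Experience -> UrbanRes
  P2: Income <- Region -> Experience -> UrbanRes
  P3: Income <- Region -> UrbanRes
Condition 1 (no descendant of Income in the set): holds — descendants of Income are {Experience, UrbanRes}; none are in {Region}.
Condition 2 (every backdoor path blocked by {Region}):
  P1: blocked at fork node Region ∈ conditioning set.
  P2: blocked at fork node Region ∈ conditioning set.
  P3: blocked at fork node Region ∈ conditioning set.
{Region} satisfies the backdoor criterion.

Yes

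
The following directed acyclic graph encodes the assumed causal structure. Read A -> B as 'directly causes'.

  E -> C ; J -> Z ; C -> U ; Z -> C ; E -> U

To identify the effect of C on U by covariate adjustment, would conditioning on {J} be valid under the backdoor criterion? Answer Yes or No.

No

Backdoor paths from C to U (paths whose first edge points into C):
  P1: C <- E -> U
Condition 1 (no descendant of C in the set): holds — descendants of C are {U}; none are in {J}.
Condition 2 (every backdoor path blocked by {J}):
  P1: open — no interior node is in the conditioning set.
{J} does not satisfy the backdoor criterion.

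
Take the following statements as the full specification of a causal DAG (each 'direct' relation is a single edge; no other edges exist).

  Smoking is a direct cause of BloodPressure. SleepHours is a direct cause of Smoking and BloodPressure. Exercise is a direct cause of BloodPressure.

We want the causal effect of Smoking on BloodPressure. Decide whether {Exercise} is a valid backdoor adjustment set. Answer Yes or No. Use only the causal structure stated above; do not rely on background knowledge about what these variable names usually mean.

No

Backdoor paths from Smoking to BloodPressure (paths whose first edge points into Smoking):
  P1: Smoking <- SleepHours -> BloodPressure
Condition 1 (no descendant of Smoking in the set): holds — descendants of Smoking are {BloodPressure}; none are in {Exercise}.
Condition 2 (every backdoor path blocked by {Exercise}):
  P1: open — no interior node is in the conditioning set.
{Exercise} does not satisfy the backdoor criterion.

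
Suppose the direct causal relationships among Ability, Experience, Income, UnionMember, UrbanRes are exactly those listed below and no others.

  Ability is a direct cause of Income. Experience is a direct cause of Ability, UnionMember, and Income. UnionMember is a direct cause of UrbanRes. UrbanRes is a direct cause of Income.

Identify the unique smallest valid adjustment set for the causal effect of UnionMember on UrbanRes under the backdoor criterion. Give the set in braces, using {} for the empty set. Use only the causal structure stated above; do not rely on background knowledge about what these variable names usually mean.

{}

Variables eligible for adjustment (non-descendants of UnionMember, excluding UnionMember and UrbanRes): {Ability, Experience}.
Backdoor paths from UnionMember to UrbanRes:
  P1: UnionMember <- Experience -> Ability -> Income <- UrbanRes
  P2: UnionMember <- Experience -> Income <- UrbanRes
Each backdoor path contains an unconditioned collider, so every path is already blocked with the empty conditioning set:
  P1: blocked at collider Income (neither it nor any descendant is in the conditioning set).
  P2: blocked at collider Income (neither it nor any descendant is in the conditioning set).
The empty set is therefore the unique smallest valid set.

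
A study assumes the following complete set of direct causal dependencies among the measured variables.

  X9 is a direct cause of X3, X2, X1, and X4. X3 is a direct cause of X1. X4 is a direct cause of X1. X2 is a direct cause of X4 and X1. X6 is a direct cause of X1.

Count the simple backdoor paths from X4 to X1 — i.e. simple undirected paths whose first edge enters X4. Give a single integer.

6

A backdoor path from X4 to X1 is any simple undirected path whose first edge points into X4 (i.e. leaves X4 via a parent).
Parents of X4: {X2, X9}.
Enumerating:
  P1: X4 <- X9 -> X2 -> X1
  P2: X4 <- X9 -> X3 -> X1
  P3: X4 <- X9 -> X1
  P4: X4 <- X2 <- X9 -> X3 -> X1
  P5: X4 <- X2 <- X9 -> X1
  P6: X4 <- X2 -> X1
That exhausts the simple backdoor paths. Count: 6.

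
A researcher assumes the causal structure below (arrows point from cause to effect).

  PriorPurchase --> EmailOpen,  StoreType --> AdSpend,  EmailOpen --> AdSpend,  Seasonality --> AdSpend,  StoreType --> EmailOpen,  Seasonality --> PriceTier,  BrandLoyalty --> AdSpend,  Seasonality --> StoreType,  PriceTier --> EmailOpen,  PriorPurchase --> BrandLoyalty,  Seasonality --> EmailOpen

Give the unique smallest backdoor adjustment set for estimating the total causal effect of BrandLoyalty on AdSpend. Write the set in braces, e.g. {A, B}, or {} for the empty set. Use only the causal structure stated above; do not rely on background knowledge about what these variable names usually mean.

Variables eligible for adjustment (non-descendants of BrandLoyalty, excluding BrandLoyalty and AdSpend): {EmailOpen, PriceTier, PriorPurchase, Seasonality, StoreType}.
Backdoor paths from BrandLoyalty to AdSpend:
  P1: BrandLoyalty <- PriorPurchase -> EmailOpen <- Seasonality -> StoreType -> AdSpend
  P2: BrandLoyalty <- PriorPurchase -> EmailOpen <- Seasonality -> AdSpend
  P3: BrandLoyalty <- PriorPurchase -> EmailOpen <- StoreType <- Seasonality -> AdSpend
  P4: BrandLoyalty <- PriorPurchase -> EmailOpen <- StoreType -> AdSpend
  P5: BrandLoyalty <- PriorPurchase -> EmailOpen <- PriceTier <- Seasonality -> StoreType -> AdSpend
  P6: BrandLoyalty <- PriorPurchase -> EmailOpen <- PriceTier <- Seasonality -> AdSpend
  P7: BrandLoyalty <- PriorPurchase -> EmailOpen -> AdSpend
The empty set is not sufficient: P7 (BrandLoyalty <- PriorPurchase -> EmailOpen -> AdSpend) has no collider blocking it and no conditioned non-collider, so it is open.
Try {PriorPurchase}:
  P1: blocked at fork node PriorPurchase ∈ conditioning set.
  P2: blocked at fork node PriorPurchase ∈ conditioning set.
  P3: blocked at fork node PriorPurchase ∈ conditioning set.
  P4: blocked at fork node PriorPurchase ∈ conditioning set.
  P5: blocked at fork node PriorPurchase ∈ conditioning set.
  P6: blocked at fork node PriorPurchase ∈ conditioning set.
  P7: blocked at fork node PriorPurchase ∈ conditioning set.
{PriorPurchase} contains no descendant of BrandLoyalty and blocks every backdoor path.
No other singleton works — e.g. {Seasonality} leaves P7 open — so {PriorPurchase} is the unique smallest valid adjustment set.

{PriorPurchase}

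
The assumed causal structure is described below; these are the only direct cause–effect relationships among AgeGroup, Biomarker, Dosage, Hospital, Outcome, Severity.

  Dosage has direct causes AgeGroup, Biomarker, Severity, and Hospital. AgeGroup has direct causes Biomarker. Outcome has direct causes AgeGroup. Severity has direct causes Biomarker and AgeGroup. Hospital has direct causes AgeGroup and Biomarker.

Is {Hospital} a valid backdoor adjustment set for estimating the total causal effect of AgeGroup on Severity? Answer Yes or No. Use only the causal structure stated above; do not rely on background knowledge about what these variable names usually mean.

Backdoor paths from AgeGroup to Severity (paths whose first edge points into AgeGroup):
  P1: AgeGroup <- Biomarker -> Hospital -> Dosage <- Severity
  P2: AgeGroup <- Biomarker -> Severity
  P3: AgeGroup <- Biomarker -> Dosage <- Severity
Condition 1 (no descendant of AgeGroup in the set): FAILS — Hospital is a descendant of AgeGroup.
Condition 2 (every backdoor path blocked by {Hospital}):
  P1: blocked at chain node Hospital ∈ conditioning set.
  P2: open — no interior node is in the conditioning set.
  P3: blocked at collider Dosage (neither it nor any descendant is in the conditioning set).
{Hospital} does not satisfy the backdoor criterion.

No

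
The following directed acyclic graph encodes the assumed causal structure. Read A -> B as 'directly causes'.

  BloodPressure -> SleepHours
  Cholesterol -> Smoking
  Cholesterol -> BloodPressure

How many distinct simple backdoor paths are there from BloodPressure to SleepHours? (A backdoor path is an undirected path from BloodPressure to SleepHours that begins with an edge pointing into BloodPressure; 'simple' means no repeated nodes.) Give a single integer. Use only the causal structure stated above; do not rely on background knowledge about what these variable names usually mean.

0

A backdoor path from BloodPressure to SleepHours is any simple undirected path whose first edge points into BloodPressure (i.e. leaves BloodPressure via a parent).
Parents of BloodPressure: {Cholesterol}.
No simple path from any parent of BloodPressure reaches SleepHours without revisiting BloodPressure, so there are no backdoor paths.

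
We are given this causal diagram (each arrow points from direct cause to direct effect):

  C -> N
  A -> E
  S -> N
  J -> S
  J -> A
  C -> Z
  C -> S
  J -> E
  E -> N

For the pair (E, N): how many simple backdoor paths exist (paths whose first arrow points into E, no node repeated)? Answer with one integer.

4

A backdoor path from E to N is any simple undirected path whose first edge points into E (i.e. leaves E via a parent).
Parents of E: {A, J}.
Enumerating:
  P1: E <- J -> S <- C -> N
  P2: E <- J -> S -> N
  P3: E <- A <- J -> S <- C -> N
  P4: E <- A <- J -> S -> N
That exhausts the simple backdoor paths. Count: 4.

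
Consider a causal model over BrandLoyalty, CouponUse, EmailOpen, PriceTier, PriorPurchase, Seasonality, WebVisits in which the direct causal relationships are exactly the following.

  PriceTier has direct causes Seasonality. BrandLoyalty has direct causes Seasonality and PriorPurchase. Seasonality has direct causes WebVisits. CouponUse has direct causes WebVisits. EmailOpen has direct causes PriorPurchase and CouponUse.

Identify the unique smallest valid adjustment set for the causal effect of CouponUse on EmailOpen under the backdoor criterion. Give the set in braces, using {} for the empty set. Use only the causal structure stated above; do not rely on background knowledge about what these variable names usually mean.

Variables eligible for adjustment (non-descendants of CouponUse, excluding CouponUse and EmailOpen): {BrandLoyalty, PriceTier, PriorPurchase, Seasonality, WebVisits}.
Backdoor paths from CouponUse to EmailOpen:
  P1: CouponUse <- WebVisits -> Seasonality -> BrandLoyalty <- PriorPurchase -> EmailOpen
Each backdoor path contains an unconditioned collider, so every path is already blocked with the empty conditioning set:
  P1: blocked at collider BrandLoyalty (neither it nor any descendant is in the conditioning set).
The empty set is therefore the unique smallest valid set.

{}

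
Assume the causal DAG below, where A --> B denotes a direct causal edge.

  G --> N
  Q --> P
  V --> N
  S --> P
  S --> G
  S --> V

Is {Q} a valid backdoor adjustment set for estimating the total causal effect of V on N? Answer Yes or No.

Backdoor paths from V to N (paths whose first edge points into V):
  P1: V <- S -> G -> N
Condition 1 (no descendant of V in the set): holds — descendants of V are {N}; none are in {Q}.
Condition 2 (every backdoor path blocked by {Q}):
  P1: open — no interior node is in the conditioning set.
{Q} does not satisfy the backdoor criterion.

No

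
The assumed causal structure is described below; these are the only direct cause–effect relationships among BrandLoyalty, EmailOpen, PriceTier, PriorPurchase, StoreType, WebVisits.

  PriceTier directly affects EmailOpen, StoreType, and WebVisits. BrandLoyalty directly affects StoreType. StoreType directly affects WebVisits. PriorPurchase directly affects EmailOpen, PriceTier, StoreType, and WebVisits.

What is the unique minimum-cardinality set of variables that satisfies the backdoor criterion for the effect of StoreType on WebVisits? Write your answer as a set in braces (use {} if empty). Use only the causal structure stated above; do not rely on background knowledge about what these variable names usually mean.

{PriceTier, PriorPurchase}

Variables eligible for adjustment (non-descendants of StoreType, excluding StoreType and WebVisits): {BrandLoyalty, EmailOpen, PriceTier, PriorPurchase}.
Backdoor paths from StoreType to WebVisits:
  P1: StoreType <- PriorPurchase -> PriceTier -> WebVisits
  P2: StoreType <- PriorPurchase -> WebVisits
  P3: StoreType <- PriorPurchase -> EmailOpen <- PriceTier -> WebVisits
  P4: StoreType <- PriceTier <- PriorPurchase -> WebVisits
  P5: StoreType <- PriceTier -> WebVisits
  P6: StoreType <- PriceTier -> EmailOpen <- PriorPurchase -> WebVisits
The empty set is not sufficient: P1 (StoreType <- PriorPurchase -> PriceTier -> WebVisits) has no collider blocking it and no conditioned non-collider, so it is open.
Try {PriceTier, PriorPurchase}:
  P1: blocked at fork node PriorPurchase ∈ conditioning set.
  P2: blocked at fork node PriorPurchase ∈ conditioning set.
  P3: blocked at fork node PriorPurchase ∈ conditioning set.
  P4: blocked at chain node PriceTier ∈ conditioning set.
  P5: blocked at fork node PriceTier ∈ conditioning set.
  P6: blocked at fork node PriceTier ∈ conditioning set.
{PriceTier, PriorPurchase} contains no descendant of StoreType and blocks every backdoor path.
Every element of {PriceTier, PriorPurchase} is needed (dropping PriceTier leaves P5 open; dropping PriorPurchase leaves P2 open), so no proper subset is valid.
Among all size-2 subsets of the eligible variables, only {PriceTier, PriorPurchase} blocks every backdoor path, so it is the unique smallest valid adjustment set.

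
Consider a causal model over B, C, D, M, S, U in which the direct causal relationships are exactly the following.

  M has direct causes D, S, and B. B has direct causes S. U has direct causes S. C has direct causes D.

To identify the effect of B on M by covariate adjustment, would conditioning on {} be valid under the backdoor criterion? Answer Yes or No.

No

Backdoor paths from B to M (paths whose first edge points into B):
  P1: B <- S -> M
Condition 1 (no descendant of B in the set): holds — descendants of B are {M}; none are in {}.
Condition 2 (every backdoor path blocked by {}):
  P1: open — no interior node is in the conditioning set.
{} does not satisfy the backdoor criterion.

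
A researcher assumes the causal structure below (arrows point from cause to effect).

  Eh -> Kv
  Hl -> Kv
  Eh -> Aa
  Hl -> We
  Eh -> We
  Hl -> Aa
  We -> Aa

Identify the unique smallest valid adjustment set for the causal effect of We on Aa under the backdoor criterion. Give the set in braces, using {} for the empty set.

Variables eligible for adjustment (non-descendants of We, excluding We and Aa): {Eh, Hl, Kv}.
Backdoor paths from We to Aa:
  P1: We <- Hl -> Kv <- Eh -> Aa
  P2: We <- Hl -> Aa
  P3: We <- Eh -> Kv <- Hl -> Aa
  P4: We <- Eh -> Aa
The empty set is not sufficient: P2 (We <- Hl -> Aa) has no collider blocking it and no conditioned non-collider, so it is open.
Try {Eh, Hl}:
  P1: blocked at fork node Hl ∈ conditioning set.
  P2: blocked at fork node Hl ∈ conditioning set.
  P3: blocked at fork node Eh ∈ conditioning set.
  P4: blocked at fork node Eh ∈ conditioning set.
{Eh, Hl} contains no descendant of We and blocks every backdoor path.
Every element of {Eh, Hl} is needed (dropping Eh leaves P4 open; dropping Hl leaves P2 open), so no proper subset is valid.
Among all size-2 subsets of the eligible variables, only {Eh, Hl} blocks every backdoor path, so it is the unique smallest valid adjustment set.

{Eh, Hl}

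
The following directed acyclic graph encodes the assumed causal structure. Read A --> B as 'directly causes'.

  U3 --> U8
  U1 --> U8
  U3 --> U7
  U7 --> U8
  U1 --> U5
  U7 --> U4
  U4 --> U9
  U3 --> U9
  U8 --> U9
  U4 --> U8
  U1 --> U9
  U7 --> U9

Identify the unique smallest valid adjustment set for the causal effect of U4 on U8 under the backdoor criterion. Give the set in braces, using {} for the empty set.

{U7}

Variables eligible for adjustment (non-descendants of U4, excluding U4 and U8): {U1, U3, U5, U7}.
Backdoor paths from U4 to U8:
  P1: U4 <- U7 <- U3 -> U8
  P2: U4 <- U7 <- U3 -> U9 <- U1 -> U8
  P3: U4 <- U7 <- U3 -> U9 <- U8
  P4: U4 <- U7 -> U8
  P5: U4 <- U7 -> U9 <- U1 -> U8
  P6: U4 <- U7 -> U9 <- U3 -> U8
  P7: U4 <- U7 -> U9 <- U8
The empty set is not sufficient: P1 (U4 <- U7 <- U3 -> U8) has no collider blocking it and no conditioned non-collider, so it is open.
Try {U7}:
  P1: blocked at chain node U7 ∈ conditioning set.
  P2: blocked at chain node U7 ∈ conditioning set.
  P3: blocked at chain node U7 ∈ conditioning set.
  P4: blocked at fork node U7 ∈ conditioning set.
  P5: blocked at fork node U7 ∈ conditioning set.
  P6: blocked at fork node U7 ∈ conditioning set.
  P7: blocked at fork node U7 ∈ conditioning set.
{U7} contains no descendant of U4 and blocks every backdoor path.
No other singleton works — e.g. {U1} leaves P1 open — so {U7} is the unique smallest valid adjustment set.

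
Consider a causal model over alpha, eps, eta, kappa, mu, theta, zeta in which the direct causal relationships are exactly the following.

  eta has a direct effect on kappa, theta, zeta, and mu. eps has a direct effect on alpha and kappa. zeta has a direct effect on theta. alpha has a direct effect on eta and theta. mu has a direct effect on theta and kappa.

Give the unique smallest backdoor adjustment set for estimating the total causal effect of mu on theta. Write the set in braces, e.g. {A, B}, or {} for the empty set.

Variables eligible for adjustment (non-descendants of mu, excluding mu and theta): {alpha, eps, eta, zeta}.
Backdoor paths from mu to theta:
  P1: mu <- eta <- alpha -> theta
  P2: mu <- eta -> kappa <- eps -> alpha -> theta
  P3: mu <- eta -> zeta -> theta
  P4: mu <- eta -> theta
The empty set is not sufficient: P1 (mu <- eta <- alpha -> theta) has no collider blocking it and no conditioned non-collider, so it is open.
Try {eta}:
  P1: blocked at chain node eta ∈ conditioning set.
  P2: blocked at fork node eta ∈ conditioning set.
  P3: blocked at fork node eta ∈ conditioning set.
  P4: blocked at fork node eta ∈ conditioning set.
{eta} contains no descendant of mu and blocks every backdoor path.
No other singleton works — e.g. {eps} leaves P1 open — so {eta} is the unique smallest valid adjustment set.

{eta}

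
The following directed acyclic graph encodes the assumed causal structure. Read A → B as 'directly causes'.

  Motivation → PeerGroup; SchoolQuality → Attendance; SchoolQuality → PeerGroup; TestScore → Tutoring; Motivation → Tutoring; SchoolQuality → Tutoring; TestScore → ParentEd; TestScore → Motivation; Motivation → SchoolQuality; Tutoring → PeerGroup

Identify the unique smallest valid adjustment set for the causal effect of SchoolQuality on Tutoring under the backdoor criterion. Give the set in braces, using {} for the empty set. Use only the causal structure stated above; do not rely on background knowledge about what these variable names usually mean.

Variables eligible for adjustment (non-descendants of SchoolQuality, excluding SchoolQuality and Tutoring): {Motivation, ParentEd, TestScore}.
Backdoor paths from SchoolQuality to Tutoring:
  P1: SchoolQuality <- Motivation <- TestScore -> Tutoring
  P2: SchoolQuality <- Motivation -> Tutoring
  P3: SchoolQuality <- Motivation -> PeerGroup <- Tutoring
The empty set is not sufficient: P1 (SchoolQuality <- Motivation <- TestScore -> Tutoring) has no collider blocking it and no conditioned non-collider, so it is open.
Try {Motivation}:
  P1: blocked at chain node Motivation ∈ conditioning set.
  P2: blocked at fork node Motivation ∈ conditioning set.
  P3: blocked at fork node Motivation ∈ conditioning set.
{Motivation} contains no descendant of SchoolQuality and blocks every backdoor path.
No other singleton works — e.g. {TestScore} leaves P2 open — so {Motivation} is the unique smallest valid adjustment set.

{Motivation}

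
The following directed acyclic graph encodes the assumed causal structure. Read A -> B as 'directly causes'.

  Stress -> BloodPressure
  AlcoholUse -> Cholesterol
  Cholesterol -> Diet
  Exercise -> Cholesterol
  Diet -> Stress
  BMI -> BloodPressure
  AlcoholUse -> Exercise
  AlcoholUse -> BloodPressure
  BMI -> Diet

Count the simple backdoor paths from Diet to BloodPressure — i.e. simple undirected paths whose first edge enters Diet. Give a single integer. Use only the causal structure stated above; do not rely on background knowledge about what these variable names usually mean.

3

A backdoor path from Diet to BloodPressure is any simple undirected path whose first edge points into Diet (i.e. leaves Diet via a parent).
Parents of Diet: {BMI, Cholesterol}.
Enumerating:
  P1: Diet <- BMI -> BloodPressure
  P2: Diet <- Cholesterol <- AlcoholUse -> BloodPressure
  P3: Diet <- Cholesterol <- Exercise <- AlcoholUse -> BloodPressure
That exhausts the simple backdoor paths. Count: 3.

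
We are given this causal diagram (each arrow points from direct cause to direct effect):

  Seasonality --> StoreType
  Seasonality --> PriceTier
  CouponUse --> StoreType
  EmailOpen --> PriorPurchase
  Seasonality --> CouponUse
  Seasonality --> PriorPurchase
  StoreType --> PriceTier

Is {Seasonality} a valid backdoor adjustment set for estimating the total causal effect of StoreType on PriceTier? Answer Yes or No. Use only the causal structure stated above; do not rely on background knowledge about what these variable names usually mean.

Yes

Backdoor paths from StoreType to PriceTier (paths whose first edge points into StoreType):
  P1: StoreType <- Seasonality -> PriceTier
  P2: StoreType <- CouponUse <- Seasonality -> PriceTier
Condition 1 (no descendant of StoreType in the set): holds — descendants of StoreType are {PriceTier}; none are in {Seasonality}.
Condition 2 (every backdoor path blocked by {Seasonality}):
  P1: blocked at fork node Seasonality ∈ conditioning set.
  P2: blocked at fork node Seasonality ∈ conditioning set.
{Seasonality} satisfies the backdoor criterion.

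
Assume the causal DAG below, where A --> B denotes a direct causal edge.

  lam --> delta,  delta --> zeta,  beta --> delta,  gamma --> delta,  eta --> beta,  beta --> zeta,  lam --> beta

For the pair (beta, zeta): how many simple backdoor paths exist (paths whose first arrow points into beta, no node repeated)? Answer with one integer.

A backdoor path from beta to zeta is any simple undirected path whose first edge points into beta (i.e. leaves beta via a parent).
Parents of beta: {eta, lam}.
Enumerating:
  P1: beta <- lam -> delta -> zeta
That exhausts the simple backdoor paths. Count: 1.

1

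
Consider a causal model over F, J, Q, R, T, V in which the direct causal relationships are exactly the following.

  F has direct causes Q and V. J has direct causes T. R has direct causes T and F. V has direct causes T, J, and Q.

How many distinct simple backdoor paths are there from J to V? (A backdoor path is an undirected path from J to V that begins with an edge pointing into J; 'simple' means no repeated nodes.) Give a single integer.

3

A backdoor path from J to V is any simple undirected path whose first edge points into J (i.e. leaves J via a parent).
Parents of J: {T}.
Enumerating:
  P1: J <- T -> V
  P2: J <- T -> R <- F <- Q -> V
  P3: J <- T -> R <- F <- V
That exhausts the simple backdoor paths. Count: 3.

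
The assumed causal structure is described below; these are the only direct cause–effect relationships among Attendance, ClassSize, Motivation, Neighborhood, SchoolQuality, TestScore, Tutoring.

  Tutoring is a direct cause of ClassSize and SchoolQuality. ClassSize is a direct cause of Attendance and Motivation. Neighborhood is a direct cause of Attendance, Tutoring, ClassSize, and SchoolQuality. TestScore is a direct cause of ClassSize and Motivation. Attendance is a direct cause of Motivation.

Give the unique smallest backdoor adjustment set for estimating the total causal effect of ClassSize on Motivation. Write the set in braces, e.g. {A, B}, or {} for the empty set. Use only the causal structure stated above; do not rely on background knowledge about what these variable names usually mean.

Variables eligible for adjustment (non-descendants of ClassSize, excluding ClassSize and Motivation): {Neighborhood, SchoolQuality, TestScore, Tutoring}.
Backdoor paths from ClassSize to Motivation:
  P1: ClassSize <- TestScore -> Motivation
  P2: ClassSize <- Neighborhood -> Attendance -> Motivation
  P3: ClassSize <- Tutoring <- Neighborhood -> Attendance -> Motivation
  P4: ClassSize <- Tutoring -> SchoolQuality <- Neighborhood -> Attendance -> Motivation
The empty set is not sufficient: P1 (ClassSize <- TestScore -> Motivation) has no collider blocking it and no conditioned non-collider, so it is open.
Try {Neighborhood, TestScore}:
  P1: blocked at fork node TestScore ∈ conditioning set.
  P2: blocked at fork node Neighborhood ∈ conditioning set.
  P3: blocked at fork node Neighborhood ∈ conditioning set.
  P4: blocked at collider SchoolQuality (neither it nor any descendant is in the conditioning set).
{Neighborhood, TestScore} contains no descendant of ClassSize and blocks every backdoor path.
Every element of {Neighborhood, TestScore} is needed (dropping Neighborhood leaves P2 open; dropping TestScore leaves P1 open), so no proper subset is valid.
Among all size-2 subsets of the eligible variables, only {Neighborhood, TestScore} blocks every backdoor path, so it is the unique smallest valid adjustment set.

{Neighborhood, TestScore}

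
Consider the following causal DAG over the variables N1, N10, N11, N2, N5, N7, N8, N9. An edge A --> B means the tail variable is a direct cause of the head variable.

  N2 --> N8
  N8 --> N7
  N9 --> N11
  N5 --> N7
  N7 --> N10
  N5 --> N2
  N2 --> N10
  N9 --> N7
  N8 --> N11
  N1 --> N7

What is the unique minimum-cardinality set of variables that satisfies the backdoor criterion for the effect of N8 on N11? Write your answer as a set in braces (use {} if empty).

Variables eligible for adjustment (non-descendants of N8, excluding N8 and N11): {N1, N2, N5, N9}.
Backdoor paths from N8 to N11:
  P1: N8 <- N2 <- N5 -> N7 <- N9 -> N11
  P2: N8 <- N2 -> N10 <- N7 <- N9 -> N11
Each backdoor path contains an unconditioned collider, so every path is already blocked with the empty conditioning set:
  P1: blocked at collider N7 (neither it nor any descendant is in the conditioning set).
  P2: blocked at collider N10 (neither it nor any descendant is in the conditioning set).
The empty set is therefore the unique smallest valid set.

{}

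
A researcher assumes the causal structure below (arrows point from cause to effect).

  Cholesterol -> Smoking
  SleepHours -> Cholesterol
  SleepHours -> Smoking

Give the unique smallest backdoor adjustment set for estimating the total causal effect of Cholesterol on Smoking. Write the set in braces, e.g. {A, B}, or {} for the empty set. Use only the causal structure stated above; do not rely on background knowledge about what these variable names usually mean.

{SleepHours}

Variables eligible for adjustment (non-descendants of Cholesterol, excluding Cholesterol and Smoking): {SleepHours}.
Backdoor paths from Cholesterol to Smoking:
  P1: Cholesterol <- SleepHours -> Smoking
The empty set is not sufficient: P1 (Cholesterol <- SleepHours -> Smoking) has no collider blocking it and no conditioned non-collider, so it is open.
Try {SleepHours}:
  P1: blocked at fork node SleepHours ∈ conditioning set.
{SleepHours} contains no descendant of Cholesterol and blocks every backdoor path.
{SleepHours} is the unique smallest valid adjustment set.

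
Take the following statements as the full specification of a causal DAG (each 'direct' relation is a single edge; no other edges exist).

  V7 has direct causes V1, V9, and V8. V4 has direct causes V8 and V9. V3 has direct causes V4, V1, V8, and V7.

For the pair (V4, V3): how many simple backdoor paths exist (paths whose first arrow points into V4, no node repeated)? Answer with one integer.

A backdoor path from V4 to V3 is any simple undirected path whose first edge points into V4 (i.e. leaves V4 via a parent).
Parents of V4: {V8, V9}.
Enumerating:
  P1: V4 <- V8 -> V7 <- V1 -> V3
  P2: V4 <- V8 -> V7 -> V3
  P3: V4 <- V8 -> V3
  P4: V4 <- V9 -> V7 <- V8 -> V3
  P5: V4 <- V9 -> V7 <- V1 -> V3
  P6: V4 <- V9 -> V7 -> V3
That exhausts the simple backdoor paths. Count: 6.

6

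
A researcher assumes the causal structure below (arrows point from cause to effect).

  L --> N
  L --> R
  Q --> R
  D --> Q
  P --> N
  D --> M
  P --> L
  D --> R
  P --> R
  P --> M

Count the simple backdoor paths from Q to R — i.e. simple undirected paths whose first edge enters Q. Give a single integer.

4

A backdoor path from Q to R is any simple undirected path whose first edge points into Q (i.e. leaves Q via a parent).
Parents of Q: {D}.
Enumerating:
  P1: Q <- D -> R
  P2: Q <- D -> M <- P -> L -> R
  P3: Q <- D -> M <- P -> R
  P4: Q <- D -> M <- P -> N <- L -> R
That exhausts the simple backdoor paths. Count: 4.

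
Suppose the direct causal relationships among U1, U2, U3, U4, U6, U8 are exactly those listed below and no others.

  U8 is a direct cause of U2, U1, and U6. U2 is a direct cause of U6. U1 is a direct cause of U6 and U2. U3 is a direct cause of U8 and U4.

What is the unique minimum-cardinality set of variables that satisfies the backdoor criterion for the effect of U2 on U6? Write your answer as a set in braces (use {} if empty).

Variables eligible for adjustment (non-descendants of U2, excluding U2 and U6): {U1, U3, U4, U8}.
Backdoor paths from U2 to U6:
  P1: U2 <- U8 -> U1 -> U6
  P2: U2 <- U8 -> U6
  P3: U2 <- U1 <- U8 -> U6
  P4: U2 <- U1 -> U6
The empty set is not sufficient: P1 (U2 <- U8 -> U1 -> U6) has no collider blocking it and no conditioned non-collider, so it is open.
Try {U1, U8}:
  P1: blocked at fork node U8 ∈ conditioning set.
  P2: blocked at fork node U8 ∈ conditioning set.
  P3: blocked at chain node U1 ∈ conditioning set.
  P4: blocked at fork node U1 ∈ conditioning set.
{U1, U8} contains no descendant of U2 and blocks every backdoor path.
Every element of {U1, U8} is needed (dropping U1 leaves P4 open; dropping U8 leaves P2 open), so no proper subset is valid.
Among all size-2 subsets of the eligible variables, only {U1, U8} blocks every backdoor path, so it is the unique smallest valid adjustment set.

{U1, U8}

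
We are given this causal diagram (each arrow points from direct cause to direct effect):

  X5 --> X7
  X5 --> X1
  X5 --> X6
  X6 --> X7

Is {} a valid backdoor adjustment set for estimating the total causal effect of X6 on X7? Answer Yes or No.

Backdoor paths from X6 to X7 (paths whose first edge points into X6):
  P1: X6 <- X5 -> X7
Condition 1 (no descendant of X6 in the set): holds — descendants of X6 are {X7}; none are in {}.
Condition 2 (every backdoor path blocked by {}):
  P1: open — no interior node is in the conditioning set.
{} does not satisfy the backdoor criterion.

No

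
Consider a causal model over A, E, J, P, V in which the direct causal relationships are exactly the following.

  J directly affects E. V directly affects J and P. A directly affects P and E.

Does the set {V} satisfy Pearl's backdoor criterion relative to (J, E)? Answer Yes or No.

Yes

Backdoor paths from J to E (paths whose first edge points into J):
  P1: J <- V -> P <- A -> E
Condition 1 (no descendant of J in the set): holds — descendants of J are {E}; none are in {V}.
Condition 2 (every backdoor path blocked by {V}):
  P1: blocked at fork node V ∈ conditioning set.
{V} satisfies the backdoor criterion.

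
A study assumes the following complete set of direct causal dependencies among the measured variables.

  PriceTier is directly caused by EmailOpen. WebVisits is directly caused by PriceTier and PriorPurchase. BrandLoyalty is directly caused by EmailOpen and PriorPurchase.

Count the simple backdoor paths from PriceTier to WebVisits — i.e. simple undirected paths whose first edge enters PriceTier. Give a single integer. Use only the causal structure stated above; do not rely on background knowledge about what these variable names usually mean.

A backdoor path from PriceTier to WebVisits is any simple undirected path whose first edge points into PriceTier (i.e. leaves PriceTier via a parent).
Parents of PriceTier: {EmailOpen}.
Enumerating:
  P1: PriceTier <- EmailOpen -> BrandLoyalty <- PriorPurchase -> WebVisits
That exhausts the simple backdoor paths. Count: 1.

1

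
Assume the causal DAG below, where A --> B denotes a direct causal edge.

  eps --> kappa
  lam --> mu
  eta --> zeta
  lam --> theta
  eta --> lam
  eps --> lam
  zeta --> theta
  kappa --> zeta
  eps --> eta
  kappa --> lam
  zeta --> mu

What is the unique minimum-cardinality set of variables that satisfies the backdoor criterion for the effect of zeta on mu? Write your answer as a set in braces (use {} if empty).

{lam}

Variables eligible for adjustment (non-descendants of zeta, excluding zeta and mu): {eps, eta, kappa, lam}.
Backdoor paths from zeta to mu:
  P1: zeta <- kappa <- eps -> eta -> lam -> mu
  P2: zeta <- kappa <- eps -> lam -> mu
  P3: zeta <- kappa -> lam -> mu
  P4: zeta <- eta <- eps -> kappa -> lam -> mu
  P5: zeta <- eta <- eps -> lam -> mu
  P6: zeta <- eta -> lam -> mu
The empty set is not sufficient: P1 (zeta <- kappa <- eps -> eta -> lam -> mu) has no collider blocking it and no conditioned non-collider, so it is open.
Try {lam}:
  P1: blocked at chain node lam ∈ conditioning set.
  P2: blocked at chain node lam ∈ conditioning set.
  P3: blocked at chain node lam ∈ conditioning set.
  P4: blocked at chain node lam ∈ conditioning set.
  P5: blocked at chain node lam ∈ conditioning set.
  P6: blocked at chain node lam ∈ conditioning set.
{lam} contains no descendant of zeta and blocks every backdoor path.
No other singleton works — e.g. {eps} leaves P3 open — so {lam} is the unique smallest valid adjustment set.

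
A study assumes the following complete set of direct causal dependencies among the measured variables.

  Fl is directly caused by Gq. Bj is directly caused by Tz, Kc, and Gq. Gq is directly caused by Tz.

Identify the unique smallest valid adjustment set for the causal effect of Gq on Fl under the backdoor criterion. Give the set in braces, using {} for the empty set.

{}

Variables eligible for adjustment (non-descendants of Gq, excluding Gq and Fl): {Kc, Tz}.
Backdoor paths from Gq to Fl:
  (none)
With no backdoor paths the empty set already satisfies the criterion, and it is trivially minimal.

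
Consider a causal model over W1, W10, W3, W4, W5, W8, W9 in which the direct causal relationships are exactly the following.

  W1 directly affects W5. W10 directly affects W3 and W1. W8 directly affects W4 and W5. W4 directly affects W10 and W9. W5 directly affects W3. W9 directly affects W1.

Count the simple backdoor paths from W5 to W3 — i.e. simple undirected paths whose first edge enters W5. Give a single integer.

4

A backdoor path from W5 to W3 is any simple undirected path whose first edge points into W5 (i.e. leaves W5 via a parent).
Parents of W5: {W1, W8}.
Enumerating:
  P1: W5 <- W8 -> W4 -> W9 -> W1 <- W10 -> W3
  P2: W5 <- W8 -> W4 -> W10 -> W3
  P3: W5 <- W1 <- W9 <- W4 -> W10 -> W3
  P4: W5 <- W1 <- W10 -> W3
That exhausts the simple backdoor paths. Count: 4.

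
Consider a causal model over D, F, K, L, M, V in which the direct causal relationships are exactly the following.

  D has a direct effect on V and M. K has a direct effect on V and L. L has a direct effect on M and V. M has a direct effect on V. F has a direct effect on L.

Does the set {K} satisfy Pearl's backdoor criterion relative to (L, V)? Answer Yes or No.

Yes

Backdoor paths from L to V (paths whose first edge points into L):
  P1: L <- K -> V
Condition 1 (no descendant of L in the set): holds — descendants of L are {M, V}; none are in {K}.
Condition 2 (every backdoor path blocked by {K}):
  P1: blocked at fork node K ∈ conditioning set.
{K} satisfies the backdoor criterion.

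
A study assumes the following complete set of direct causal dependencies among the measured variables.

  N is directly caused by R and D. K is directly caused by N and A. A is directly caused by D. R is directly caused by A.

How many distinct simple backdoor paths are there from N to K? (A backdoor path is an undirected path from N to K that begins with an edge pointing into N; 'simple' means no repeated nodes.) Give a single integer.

2

A backdoor path from N to K is any simple undirected path whose first edge points into N (i.e. leaves N via a parent).
Parents of N: {D, R}.
Enumerating:
  P1: N <- D -> A -> K
  P2: N <- R <- A -> K
That exhausts the simple backdoor paths. Count: 2.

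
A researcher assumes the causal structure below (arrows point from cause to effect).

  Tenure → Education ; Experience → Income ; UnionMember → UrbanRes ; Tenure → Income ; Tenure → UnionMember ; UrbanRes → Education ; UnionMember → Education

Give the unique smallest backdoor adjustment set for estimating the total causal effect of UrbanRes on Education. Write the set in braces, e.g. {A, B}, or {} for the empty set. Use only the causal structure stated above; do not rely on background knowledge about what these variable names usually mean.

{UnionMember}

Variables eligible for adjustment (non-descendants of UrbanRes, excluding UrbanRes and Education): {Experience, Income, Tenure, UnionMember}.
Backdoor paths from UrbanRes to Education:
  P1: UrbanRes <- UnionMember <- Tenure -> Education
  P2: UrbanRes <- UnionMember -> Education
The empty set is not sufficient: P1 (UrbanRes <- UnionMember <- Tenure -> Education) has no collider blocking it and no conditioned non-collider, so it is open.
Try {UnionMember}:
  P1: blocked at chain node UnionMember ∈ conditioning set.
  P2: blocked at fork node UnionMember ∈ conditioning set.
{UnionMember} contains no descendant of UrbanRes and blocks every backdoor path.
No other singleton works — e.g. {Experience} leaves P1 open — so {UnionMember} is the unique smallest valid adjustment set.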